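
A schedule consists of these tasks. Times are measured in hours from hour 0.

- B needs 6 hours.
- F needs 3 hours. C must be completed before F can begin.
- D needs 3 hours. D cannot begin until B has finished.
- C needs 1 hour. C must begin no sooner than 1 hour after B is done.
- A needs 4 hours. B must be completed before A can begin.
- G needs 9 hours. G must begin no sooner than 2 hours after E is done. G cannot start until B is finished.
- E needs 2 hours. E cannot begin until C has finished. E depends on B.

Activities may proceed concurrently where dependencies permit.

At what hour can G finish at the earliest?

21

B can start immediately at hour 0; it finishes at hour 6.
After B (finishes hour 6, plus 1-hour gap → hour 7), C can start at hour 7 and finishes at hour 8.
E has to wait for C (finishes hour 8); B (finishes hour 6). The latest of these is hour 8, so E runs hour 8 to 8 + 2 = hour 10.
G cannot start until E (finishes hour 10, plus 2-hour gap → hour 12); B (finishes hour 6). The controlling bound is hour 12, so G finishes at 12 + 9 = hour 21.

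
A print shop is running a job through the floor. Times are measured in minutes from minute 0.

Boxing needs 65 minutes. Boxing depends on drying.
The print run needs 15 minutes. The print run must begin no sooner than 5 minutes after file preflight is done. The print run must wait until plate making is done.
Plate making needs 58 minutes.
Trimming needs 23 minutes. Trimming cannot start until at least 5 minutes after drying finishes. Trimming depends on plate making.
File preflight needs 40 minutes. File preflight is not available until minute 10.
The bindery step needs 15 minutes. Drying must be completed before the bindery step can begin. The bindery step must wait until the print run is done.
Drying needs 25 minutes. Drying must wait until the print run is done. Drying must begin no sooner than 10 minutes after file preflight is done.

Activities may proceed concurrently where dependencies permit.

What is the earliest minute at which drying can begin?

73

Nothing blocks plate making, so it runs from minute 0 to minute 58.
File preflight waits on its own release at minute 10, so it starts at minute 10 and finishes at 10 + 40 = minute 50.
The print run cannot start until file preflight (finishes minute 50, plus 5-minute gap → minute 55); plate making (finishes minute 58). The controlling bound is minute 58, so the print run finishes at 58 + 15 = minute 73.
Drying waits on the print run (finishes minute 73); file preflight (finishes minute 50, plus 10-minute gap → minute 60). The latest of these is minute 73, which is the earliest drying can start.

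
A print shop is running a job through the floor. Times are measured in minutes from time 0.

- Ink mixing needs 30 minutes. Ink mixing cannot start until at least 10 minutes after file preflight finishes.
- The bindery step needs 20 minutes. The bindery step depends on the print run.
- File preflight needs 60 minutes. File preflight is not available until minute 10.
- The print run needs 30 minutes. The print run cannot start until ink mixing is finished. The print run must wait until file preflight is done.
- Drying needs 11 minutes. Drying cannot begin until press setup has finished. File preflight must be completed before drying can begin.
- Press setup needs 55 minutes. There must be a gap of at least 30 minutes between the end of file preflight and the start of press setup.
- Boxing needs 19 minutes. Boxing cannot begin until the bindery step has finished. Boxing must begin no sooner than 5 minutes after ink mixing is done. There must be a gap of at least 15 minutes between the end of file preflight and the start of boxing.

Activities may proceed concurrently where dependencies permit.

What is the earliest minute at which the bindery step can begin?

140

File preflight waits on its own release at minute 10, so it starts at minute 10 and finishes at 10 + 60 = minute 70.
Ink mixing waits on file preflight (finishes minute 70, plus 10-minute gap → minute 80), so it starts at minute 80 and finishes at 80 + 30 = minute 110.
The print run cannot start until ink mixing (finishes minute 110); file preflight (finishes minute 70). The controlling bound is minute 110, so the print run finishes at 110 + 30 = minute 140.
The bindery step waits on the print run (finishes minute 140), so the earliest it can start is minute 140.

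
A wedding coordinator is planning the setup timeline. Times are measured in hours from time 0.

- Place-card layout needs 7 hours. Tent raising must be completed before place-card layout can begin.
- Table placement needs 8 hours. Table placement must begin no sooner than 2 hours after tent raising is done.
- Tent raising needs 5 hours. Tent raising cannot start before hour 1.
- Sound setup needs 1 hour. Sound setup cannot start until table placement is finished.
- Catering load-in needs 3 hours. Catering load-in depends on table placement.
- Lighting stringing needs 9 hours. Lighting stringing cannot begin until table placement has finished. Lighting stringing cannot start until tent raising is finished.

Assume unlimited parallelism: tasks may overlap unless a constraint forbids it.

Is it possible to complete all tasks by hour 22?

Tent raising cannot begin until its own release at hour 1. It runs from hour 1 to 1 + 5 = hour 6.
Place-card layout waits on tent raising (finishes hour 6), so it starts at hour 6 and finishes at 6 + 7 = hour 13.
Table placement cannot begin until tent raising (finishes hour 6, plus 2-hour gap → hour 8). It runs from hour 8 to 8 + 8 = hour 16.
After table placement (finishes hour 16), catering load-in can start at hour 16 and finishes at hour 19.
After table placement (finishes hour 16), sound setup can start at hour 16 and finishes at hour 17.
For lighting stringing: table placement (finishes hour 16); tent raising (finishes hour 6). Taking the maximum gives a start of hour 16, and it finishes at 16 + 9 = hour 25.
The earliest everything can be done is hour 25, which is after the deadline of 22, so it is not possible.

No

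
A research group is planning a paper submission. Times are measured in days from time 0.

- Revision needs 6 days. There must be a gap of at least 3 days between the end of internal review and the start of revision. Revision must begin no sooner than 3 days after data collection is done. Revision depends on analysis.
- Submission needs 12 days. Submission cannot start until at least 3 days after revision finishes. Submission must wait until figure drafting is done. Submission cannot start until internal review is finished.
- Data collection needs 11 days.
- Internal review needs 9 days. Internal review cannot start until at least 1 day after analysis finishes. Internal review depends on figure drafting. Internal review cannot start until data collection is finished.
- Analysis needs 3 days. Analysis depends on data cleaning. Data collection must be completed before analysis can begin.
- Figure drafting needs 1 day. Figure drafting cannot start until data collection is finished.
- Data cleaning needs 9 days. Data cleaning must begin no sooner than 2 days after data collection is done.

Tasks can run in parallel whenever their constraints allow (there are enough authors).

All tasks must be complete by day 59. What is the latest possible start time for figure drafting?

25

Submission must finish by day 59; it takes 12 days, so it must start by 59 − 12 = day 47.
Revision feeds into submission (must start by day 47, minus 3-day gap → day 44); so revision must finish by day 44 and therefore start by day 38.
Internal review has several dependents: revision (must start by day 38, minus 3-day gap → day 35); submission (must start by day 47). The earliest of those limits is day 35, so internal review must start by 35 − 9 = day 26.
Figure drafting has several dependents: internal review (must start by day 26); submission (must start by day 47). The earliest of those limits is day 26, so figure drafting must start by 26 − 1 = day 25.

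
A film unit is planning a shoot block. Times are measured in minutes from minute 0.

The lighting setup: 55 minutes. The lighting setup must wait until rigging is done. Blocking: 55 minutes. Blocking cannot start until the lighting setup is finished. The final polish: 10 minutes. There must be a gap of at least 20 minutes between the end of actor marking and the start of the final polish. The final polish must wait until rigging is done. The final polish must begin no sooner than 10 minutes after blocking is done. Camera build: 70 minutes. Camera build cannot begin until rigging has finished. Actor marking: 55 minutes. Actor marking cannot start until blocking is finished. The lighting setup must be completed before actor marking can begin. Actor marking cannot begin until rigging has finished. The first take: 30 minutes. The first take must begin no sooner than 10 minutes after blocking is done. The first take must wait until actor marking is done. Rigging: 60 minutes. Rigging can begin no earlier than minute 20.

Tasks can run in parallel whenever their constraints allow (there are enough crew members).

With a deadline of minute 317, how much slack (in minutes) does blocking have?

Rigging cannot begin until its own release at minute 20. It runs from minute 20 to 20 + 60 = minute 80.
After rigging (finishes minute 80), the lighting setup can start at minute 80 and finishes at minute 135.
Blocking waits on the lighting setup (finishes minute 135), so it starts at minute 135 and finishes at 135 + 55 = minute 190.

Working backward from the deadline:
The final polish has no dependents, so it just needs to finish by minute 317. Starting by 317 − 10 = minute 307 achieves that.
The first take has no dependents, so it just needs to finish by minute 317. Starting by 317 − 30 = minute 287 achieves that.
Actor marking has several dependents: the final polish (must start by minute 307, minus 20-minute gap → minute 287); the first take (must start by minute 287). The earliest of those limits is minute 287, so actor marking must start by 287 − 55 = minute 232.
For blocking: actor marking (must start by minute 232); the final polish (must start by minute 307, minus 10-minute gap → minute 297); the first take (must start by minute 287, minus 10-minute gap → minute 277). The most restrictive is minute 232; with a 55-minute duration, blocking must start by minute 177.
So blocking can start as early as minute 135 and as late as minute 177, giving 177 − 135 = 42 minutes of slack.

42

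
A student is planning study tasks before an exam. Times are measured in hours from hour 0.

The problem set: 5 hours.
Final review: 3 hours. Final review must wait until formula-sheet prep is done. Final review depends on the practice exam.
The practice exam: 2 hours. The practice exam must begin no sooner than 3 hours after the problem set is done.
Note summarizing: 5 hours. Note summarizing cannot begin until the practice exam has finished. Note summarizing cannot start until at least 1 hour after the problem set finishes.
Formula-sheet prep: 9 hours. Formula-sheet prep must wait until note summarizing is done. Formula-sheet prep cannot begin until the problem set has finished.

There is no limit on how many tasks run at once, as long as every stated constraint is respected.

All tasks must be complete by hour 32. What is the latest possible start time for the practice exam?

13

Final review must finish by hour 32; it takes 3 hours, so it must start by 32 − 3 = hour 29.
Formula-sheet prep has to be done before final review (must start by hour 29). That means finishing by hour 29, i.e. starting by 29 − 9 = hour 20.
Since formula-sheet prep (must start by hour 20) depends on it, note summarizing must finish by hour 20. Backing off its 5-hour duration gives a latest start of hour 15.
The practice exam has several dependents: note summarizing (must start by hour 15); final review (must start by hour 29). The earliest of those limits is hour 15, so the practice exam must start by 15 − 2 = hour 13.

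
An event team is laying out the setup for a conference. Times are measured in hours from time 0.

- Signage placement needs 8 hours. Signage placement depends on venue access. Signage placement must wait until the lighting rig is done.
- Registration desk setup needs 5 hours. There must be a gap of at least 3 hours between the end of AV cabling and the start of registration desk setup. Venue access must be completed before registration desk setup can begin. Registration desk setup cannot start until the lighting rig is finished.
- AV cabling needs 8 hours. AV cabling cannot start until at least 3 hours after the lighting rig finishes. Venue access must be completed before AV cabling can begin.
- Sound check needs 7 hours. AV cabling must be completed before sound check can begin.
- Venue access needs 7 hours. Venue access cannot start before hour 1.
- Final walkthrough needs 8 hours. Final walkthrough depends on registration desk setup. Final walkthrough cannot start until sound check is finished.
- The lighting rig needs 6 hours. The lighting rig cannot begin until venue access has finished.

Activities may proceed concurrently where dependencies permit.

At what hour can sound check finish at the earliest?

Venue access waits on its own release at hour 1, so it starts at hour 1 and finishes at 1 + 7 = hour 8.
After venue access (finishes hour 8), the lighting rig can start at hour 8 and finishes at hour 14.
AV cabling cannot start until the lighting rig (finishes hour 14, plus 3-hour gap → hour 17); venue access (finishes hour 8). The controlling bound is hour 17, so AV cabling finishes at 17 + 8 = hour 25.
Sound check cannot begin until AV cabling (finishes hour 25). It runs from hour 25 to 25 + 7 = hour 32.

32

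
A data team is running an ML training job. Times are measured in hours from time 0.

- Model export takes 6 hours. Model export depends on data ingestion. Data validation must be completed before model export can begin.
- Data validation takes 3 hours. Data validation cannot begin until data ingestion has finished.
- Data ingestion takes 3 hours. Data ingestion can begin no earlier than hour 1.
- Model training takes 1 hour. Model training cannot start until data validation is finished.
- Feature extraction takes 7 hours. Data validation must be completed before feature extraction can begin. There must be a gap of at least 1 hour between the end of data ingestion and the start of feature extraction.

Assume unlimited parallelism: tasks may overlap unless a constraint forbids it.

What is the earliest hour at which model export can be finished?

Data ingestion waits on its own release at hour 1, so it starts at hour 1 and finishes at 1 + 3 = hour 4.
Data validation waits on data ingestion (finishes hour 4), so it starts at hour 4 and finishes at 4 + 3 = hour 7.
Model export needs all of data ingestion (finishes hour 4); data validation (finishes hour 7). That puts its earliest start at hour 7; it finishes at 7 + 6 = hour 13.

13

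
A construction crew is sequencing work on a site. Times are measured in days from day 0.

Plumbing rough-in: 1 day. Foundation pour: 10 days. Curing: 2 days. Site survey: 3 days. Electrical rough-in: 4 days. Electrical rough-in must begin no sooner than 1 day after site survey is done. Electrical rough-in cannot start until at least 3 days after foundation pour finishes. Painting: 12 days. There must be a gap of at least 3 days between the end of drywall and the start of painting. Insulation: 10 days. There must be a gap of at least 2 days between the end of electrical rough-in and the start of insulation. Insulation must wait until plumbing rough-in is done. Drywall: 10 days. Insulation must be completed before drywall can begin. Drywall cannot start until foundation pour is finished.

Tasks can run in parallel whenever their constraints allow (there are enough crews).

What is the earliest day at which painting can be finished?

Nothing blocks plumbing rough-in, so it runs from day 0 to day 1.
Foundation pour can start immediately at day 0; it finishes at day 10.
Site survey has no prerequisites, so it starts at day 0 and finishes at day 3.
Electrical rough-in cannot start until site survey (finishes day 3, plus 1-day gap → day 4); foundation pour (finishes day 10, plus 3-day gap → day 13). The controlling bound is day 13, so electrical rough-in finishes at 13 + 4 = day 17.
Insulation has to wait for electrical rough-in (finishes day 17, plus 2-day gap → day 19); plumbing rough-in (finishes day 1). The latest of these is day 19, so insulation runs day 19 to 19 + 10 = day 29.
Drywall cannot start until insulation (finishes day 29); foundation pour (finishes day 10). The controlling bound is day 29, so drywall finishes at 29 + 10 = day 39.
Painting waits on drywall (finishes day 39, plus 3-day gap → day 42), so it starts at day 42 and finishes at 42 + 12 = day 54.

54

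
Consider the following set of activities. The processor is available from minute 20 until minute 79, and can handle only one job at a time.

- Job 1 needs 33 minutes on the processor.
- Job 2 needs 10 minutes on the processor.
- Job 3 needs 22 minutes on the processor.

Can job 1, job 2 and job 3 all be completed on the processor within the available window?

No

The processor window is 79 − 20 = 59 minutes.
Running back to back, the jobs need 33 + 10 + 22 = 65 minutes on the processor.
Since 65 > 59, they cannot all fit.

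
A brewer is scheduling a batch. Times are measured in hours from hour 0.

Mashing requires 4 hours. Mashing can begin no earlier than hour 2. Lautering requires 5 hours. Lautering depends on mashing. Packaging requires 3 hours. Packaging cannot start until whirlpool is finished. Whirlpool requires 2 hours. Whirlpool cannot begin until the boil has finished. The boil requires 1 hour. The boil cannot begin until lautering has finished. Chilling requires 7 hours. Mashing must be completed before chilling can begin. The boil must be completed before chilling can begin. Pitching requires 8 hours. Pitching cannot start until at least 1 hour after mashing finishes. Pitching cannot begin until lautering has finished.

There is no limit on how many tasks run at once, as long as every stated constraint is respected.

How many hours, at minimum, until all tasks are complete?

Mashing cannot begin until its own release at hour 2. It runs from hour 2 to 2 + 4 = hour 6.
After mashing (finishes hour 6), lautering can start at hour 6 and finishes at hour 11.
Pitching cannot start until mashing (finishes hour 6, plus 1-hour gap → hour 7); lautering (finishes hour 11). The controlling bound is hour 11, so pitching finishes at 11 + 8 = hour 19.
After lautering (finishes hour 11), the boil can start at hour 11 and finishes at hour 12.
Chilling needs all of mashing (finishes hour 6); the boil (finishes hour 12). That puts its earliest start at hour 12; it finishes at 12 + 7 = hour 19.
Whirlpool waits on the boil (finishes hour 12), so it starts at hour 12 and finishes at 12 + 2 = hour 14.
After whirlpool (finishes hour 14), packaging can start at hour 14 and finishes at hour 17.
All tasks are finished once the last one completes. Finish times: Mashing at 6, Lautering at 11, The boil at 12, Whirlpool at 14, Chilling at 19, Pitching at 19, Packaging at 17. The latest is hour 19.

19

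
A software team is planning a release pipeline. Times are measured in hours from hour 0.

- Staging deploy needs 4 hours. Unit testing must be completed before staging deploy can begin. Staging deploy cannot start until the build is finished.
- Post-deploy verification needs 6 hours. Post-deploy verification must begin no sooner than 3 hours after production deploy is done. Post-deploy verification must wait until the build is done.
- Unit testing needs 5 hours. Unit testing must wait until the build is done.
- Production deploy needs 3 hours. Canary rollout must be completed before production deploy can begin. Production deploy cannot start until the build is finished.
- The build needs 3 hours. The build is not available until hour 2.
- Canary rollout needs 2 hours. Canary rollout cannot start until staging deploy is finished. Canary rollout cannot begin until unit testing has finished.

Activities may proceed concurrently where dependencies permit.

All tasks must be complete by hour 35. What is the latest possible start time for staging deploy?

Post-deploy verification has no dependents, so it just needs to finish by hour 35. Starting by 35 − 6 = hour 29 achieves that.
Production deploy must finish before post-deploy verification (must start by hour 29, minus 3-hour gap → hour 26). With a 3-hour duration, production deploy must start by 26 − 3 = hour 23.
Since production deploy (must start by hour 23) depends on it, canary rollout must finish by hour 23. Backing off its 2-hour duration gives a latest start of hour 21.
Staging deploy must finish before canary rollout (must start by hour 21). With a 4-hour duration, staging deploy must start by 21 − 4 = hour 17.

17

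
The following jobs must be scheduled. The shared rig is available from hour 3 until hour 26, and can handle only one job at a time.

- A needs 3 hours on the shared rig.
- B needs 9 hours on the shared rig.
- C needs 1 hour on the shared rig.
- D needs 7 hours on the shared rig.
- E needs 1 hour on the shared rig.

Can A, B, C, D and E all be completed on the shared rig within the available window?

Yes

The shared rig window is 26 − 3 = 23 hours.
Running back to back, the jobs need 3 + 9 + 1 + 7 + 1 = 21 hours on the shared rig.
Since 21 ≤ 23, they fit within the window.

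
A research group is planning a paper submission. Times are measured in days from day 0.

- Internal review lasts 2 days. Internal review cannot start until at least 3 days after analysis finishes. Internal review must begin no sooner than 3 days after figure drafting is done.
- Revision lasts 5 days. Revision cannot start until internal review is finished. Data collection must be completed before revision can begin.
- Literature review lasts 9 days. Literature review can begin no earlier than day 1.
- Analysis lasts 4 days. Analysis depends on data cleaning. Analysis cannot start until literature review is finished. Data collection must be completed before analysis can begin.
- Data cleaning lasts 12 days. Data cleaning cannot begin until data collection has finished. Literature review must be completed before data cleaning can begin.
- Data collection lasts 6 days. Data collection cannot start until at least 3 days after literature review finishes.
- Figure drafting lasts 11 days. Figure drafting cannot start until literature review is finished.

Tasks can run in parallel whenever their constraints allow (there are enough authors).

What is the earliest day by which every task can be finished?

After its own release at day 1, literature review can start at day 1 and finishes at day 10.
After literature review (finishes day 10), figure drafting can start at day 10 and finishes at day 21.
After literature review (finishes day 10, plus 3-day gap → day 13), data collection can start at day 13 and finishes at day 19.
Data cleaning cannot start until data collection (finishes day 19); literature review (finishes day 10). The controlling bound is day 19, so data cleaning finishes at 19 + 12 = day 31.
Analysis has to wait for data cleaning (finishes day 31); literature review (finishes day 10); data collection (finishes day 19). The latest of these is day 31, so analysis runs day 31 to 31 + 4 = day 35.
Internal review cannot start until analysis (finishes day 35, plus 3-day gap → day 38); figure drafting (finishes day 21, plus 3-day gap → day 24). The controlling bound is day 38, so internal review finishes at 38 + 2 = day 40.
Revision needs all of internal review (finishes day 40); data collection (finishes day 19). That puts its earliest start at day 40; it finishes at 40 + 5 = day 45.
All tasks are finished once the last one completes. Finish times: Literature review at 10, Data collection at 19, Data cleaning at 31, Analysis at 35, Figure drafting at 21, Internal review at 40, Revision at 45. The latest is day 45.

45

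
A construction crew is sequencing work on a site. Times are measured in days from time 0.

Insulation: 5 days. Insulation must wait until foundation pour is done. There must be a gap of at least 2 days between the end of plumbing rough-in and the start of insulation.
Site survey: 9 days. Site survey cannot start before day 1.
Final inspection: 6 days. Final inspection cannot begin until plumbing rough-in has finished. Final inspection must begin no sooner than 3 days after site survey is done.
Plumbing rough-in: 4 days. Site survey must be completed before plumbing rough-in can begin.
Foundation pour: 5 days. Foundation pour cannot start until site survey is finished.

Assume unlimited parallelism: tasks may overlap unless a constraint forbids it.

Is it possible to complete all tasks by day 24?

Site survey cannot begin until its own release at day 1. It runs from day 1 to 1 + 9 = day 10.
Plumbing rough-in cannot begin until site survey (finishes day 10). It runs from day 10 to 10 + 4 = day 14.
For final inspection: plumbing rough-in (finishes day 14); site survey (finishes day 10, plus 3-day gap → day 13). Taking the maximum gives a start of day 14, and it finishes at 14 + 6 = day 20.
After site survey (finishes day 10), foundation pour can start at day 10 and finishes at day 15.
For insulation: foundation pour (finishes day 15); plumbing rough-in (finishes day 14, plus 2-day gap → day 16). Taking the maximum gives a start of day 16, and it finishes at 16 + 5 = day 21.
Every task is finished by day 21, which is no later than the deadline of 24, so the schedule is feasible.

Yes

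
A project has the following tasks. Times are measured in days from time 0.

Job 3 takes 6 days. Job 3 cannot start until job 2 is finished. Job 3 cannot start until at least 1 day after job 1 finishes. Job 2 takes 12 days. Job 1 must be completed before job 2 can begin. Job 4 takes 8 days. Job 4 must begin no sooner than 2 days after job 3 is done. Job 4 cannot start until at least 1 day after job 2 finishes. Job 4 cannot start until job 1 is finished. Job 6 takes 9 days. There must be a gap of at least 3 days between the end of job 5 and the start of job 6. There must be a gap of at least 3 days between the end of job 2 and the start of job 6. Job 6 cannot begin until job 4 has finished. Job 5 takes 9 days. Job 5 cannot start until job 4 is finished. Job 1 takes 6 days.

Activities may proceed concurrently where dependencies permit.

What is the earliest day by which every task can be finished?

55

Job 1 can start immediately at day 0; it finishes at day 6.
Job 2 cannot begin until job 1 (finishes day 6). It runs from day 6 to 6 + 12 = day 18.
Job 3 needs all of job 2 (finishes day 18); job 1 (finishes day 6, plus 1-day gap → day 7). That puts its earliest start at day 18; it finishes at 18 + 6 = day 24.
Job 4 has to wait for job 3 (finishes day 24, plus 2-day gap → day 26); job 2 (finishes day 18, plus 1-day gap → day 19); job 1 (finishes day 6). The latest of these is day 26, so job 4 runs day 26 to 26 + 8 = day 34.
After job 4 (finishes day 34), job 5 can start at day 34 and finishes at day 43.
Job 6 needs all of job 5 (finishes day 43, plus 3-day gap → day 46); job 2 (finishes day 18, plus 3-day gap → day 21); job 4 (finishes day 34). That puts its earliest start at day 46; it finishes at 46 + 9 = day 55.
All tasks are finished once the last one completes. Finish times: Job 1 at 6, Job 2 at 18, Job 3 at 24, Job 4 at 34, Job 5 at 43, Job 6 at 55. The latest is day 55.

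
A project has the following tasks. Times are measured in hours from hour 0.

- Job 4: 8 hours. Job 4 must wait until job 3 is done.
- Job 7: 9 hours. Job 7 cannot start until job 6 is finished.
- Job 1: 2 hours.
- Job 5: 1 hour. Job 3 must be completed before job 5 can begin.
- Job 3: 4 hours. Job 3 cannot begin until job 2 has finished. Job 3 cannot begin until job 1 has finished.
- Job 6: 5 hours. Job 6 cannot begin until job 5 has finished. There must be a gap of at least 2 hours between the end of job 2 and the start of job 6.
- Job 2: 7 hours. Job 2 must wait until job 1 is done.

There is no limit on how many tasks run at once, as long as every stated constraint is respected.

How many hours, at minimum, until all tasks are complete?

28

Job 1 can start immediately at hour 0; it finishes at hour 2.
After job 1 (finishes hour 2), job 2 can start at hour 2 and finishes at hour 9.
Job 3 has to wait for job 2 (finishes hour 9); job 1 (finishes hour 2). The latest of these is hour 9, so job 3 runs hour 9 to 9 + 4 = hour 13.
After job 3 (finishes hour 13), job 5 can start at hour 13 and finishes at hour 14.
For job 6: job 5 (finishes hour 14); job 2 (finishes hour 9, plus 2-hour gap → hour 11). Taking the maximum gives a start of hour 14, and it finishes at 14 + 5 = hour 19.
After job 6 (finishes hour 19), job 7 can start at hour 19 and finishes at hour 28.
Job 4 cannot begin until job 3 (finishes hour 13). It runs from hour 13 to 13 + 8 = hour 21.
All tasks are finished once the last one completes. Finish times: Job 1 at 2, Job 2 at 9, Job 3 at 13, Job 4 at 21, Job 5 at 14, Job 6 at 19, Job 7 at 28. The latest is hour 28.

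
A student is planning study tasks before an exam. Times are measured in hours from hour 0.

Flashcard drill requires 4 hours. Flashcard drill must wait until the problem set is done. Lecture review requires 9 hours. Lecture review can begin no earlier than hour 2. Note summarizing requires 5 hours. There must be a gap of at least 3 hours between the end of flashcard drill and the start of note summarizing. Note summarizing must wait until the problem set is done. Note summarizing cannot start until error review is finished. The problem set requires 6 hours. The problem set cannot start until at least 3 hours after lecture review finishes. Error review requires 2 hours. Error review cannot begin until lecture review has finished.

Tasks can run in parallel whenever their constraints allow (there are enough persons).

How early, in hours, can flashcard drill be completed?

24

Lecture review waits on its own release at hour 2, so it starts at hour 2 and finishes at 2 + 9 = hour 11.
The problem set waits on lecture review (finishes hour 11, plus 3-hour gap → hour 14), so it starts at hour 14 and finishes at 14 + 6 = hour 20.
Flashcard drill cannot begin until the problem set (finishes hour 20). It runs from hour 20 to 20 + 4 = hour 24.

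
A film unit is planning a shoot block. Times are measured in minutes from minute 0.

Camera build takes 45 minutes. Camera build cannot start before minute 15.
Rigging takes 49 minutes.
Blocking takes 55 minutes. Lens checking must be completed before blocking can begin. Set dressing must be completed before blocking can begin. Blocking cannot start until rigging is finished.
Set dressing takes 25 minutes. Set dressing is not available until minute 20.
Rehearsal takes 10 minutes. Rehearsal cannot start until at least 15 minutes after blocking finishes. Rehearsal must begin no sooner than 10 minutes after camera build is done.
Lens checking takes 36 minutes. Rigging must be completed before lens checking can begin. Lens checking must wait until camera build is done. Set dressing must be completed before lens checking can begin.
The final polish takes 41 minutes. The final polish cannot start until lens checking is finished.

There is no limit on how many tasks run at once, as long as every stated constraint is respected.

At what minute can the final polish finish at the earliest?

After its own release at minute 15, camera build can start at minute 15 and finishes at minute 60.
Set dressing waits on its own release at minute 20, so it starts at minute 20 and finishes at 20 + 25 = minute 45.
Rigging can start immediately at minute 0; it finishes at minute 49.
Lens checking has to wait for rigging (finishes minute 49); camera build (finishes minute 60); set dressing (finishes minute 45). The latest of these is minute 60, so lens checking runs minute 60 to 60 + 36 = minute 96.
The final polish cannot begin until lens checking (finishes minute 96). It runs from minute 96 to 96 + 41 = minute 137.

137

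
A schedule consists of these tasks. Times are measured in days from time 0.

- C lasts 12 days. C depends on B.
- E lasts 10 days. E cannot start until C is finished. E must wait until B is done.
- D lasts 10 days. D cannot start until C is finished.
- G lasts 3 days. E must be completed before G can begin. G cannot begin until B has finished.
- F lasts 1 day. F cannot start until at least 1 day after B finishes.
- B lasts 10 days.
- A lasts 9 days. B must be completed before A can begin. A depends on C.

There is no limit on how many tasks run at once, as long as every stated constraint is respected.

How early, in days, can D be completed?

B can start immediately at day 0; it finishes at day 10.
C cannot begin until B (finishes day 10). It runs from day 10 to 10 + 12 = day 22.
D waits on C (finishes day 22), so it starts at day 22 and finishes at 22 + 10 = day 32.

32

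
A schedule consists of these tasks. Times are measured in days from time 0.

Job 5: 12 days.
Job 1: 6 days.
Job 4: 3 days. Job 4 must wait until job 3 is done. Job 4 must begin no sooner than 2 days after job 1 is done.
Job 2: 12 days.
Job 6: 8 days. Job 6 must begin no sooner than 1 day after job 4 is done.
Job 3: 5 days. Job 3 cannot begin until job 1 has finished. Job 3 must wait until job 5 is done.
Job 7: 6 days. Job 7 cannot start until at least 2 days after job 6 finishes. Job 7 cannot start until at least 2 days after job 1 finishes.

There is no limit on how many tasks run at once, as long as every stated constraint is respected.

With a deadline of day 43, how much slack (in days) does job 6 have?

6

Job 5 has no prerequisites, so it starts at day 0 and finishes at day 12.
Nothing blocks job 1, so it runs from day 0 to day 6.
Job 3 has to wait for job 1 (finishes day 6); job 5 (finishes day 12). The latest of these is day 12, so job 3 runs day 12 to 12 + 5 = day 17.
Job 4 needs all of job 3 (finishes day 17); job 1 (finishes day 6, plus 2-day gap → day 8). That puts its earliest start at day 17; it finishes at 17 + 3 = day 20.
Job 6 waits on job 4 (finishes day 20, plus 1-day gap → day 21), so it starts at day 21 and finishes at 21 + 8 = day 29.

Working backward from the deadline:
Job 7 must finish by day 43; it takes 6 days, so it must start by 43 − 6 = day 37.
Since job 7 (must start by day 37, minus 2-day gap → day 35) depends on it, job 6 must finish by day 35. Backing off its 8-day duration gives a latest start of day 27.
So job 6 can start as early as day 21 and as late as day 27, giving 27 − 21 = 6 days of slack.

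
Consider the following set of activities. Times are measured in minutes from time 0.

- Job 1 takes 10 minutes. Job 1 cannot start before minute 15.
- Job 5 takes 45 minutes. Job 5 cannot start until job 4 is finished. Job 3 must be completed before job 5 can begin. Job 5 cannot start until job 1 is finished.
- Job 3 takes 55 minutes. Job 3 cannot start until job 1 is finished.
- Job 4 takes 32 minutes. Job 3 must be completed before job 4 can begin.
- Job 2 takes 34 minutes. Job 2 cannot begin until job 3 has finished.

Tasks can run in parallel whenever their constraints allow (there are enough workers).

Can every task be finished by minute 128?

After its own release at minute 15, job 1 can start at minute 15 and finishes at minute 25.
After job 1 (finishes minute 25), job 3 can start at minute 25 and finishes at minute 80.
Job 4 cannot begin until job 3 (finishes minute 80). It runs from minute 80 to 80 + 32 = minute 112.
Job 5 needs all of job 4 (finishes minute 112); job 3 (finishes minute 80); job 1 (finishes minute 25). That puts its earliest start at minute 112; it finishes at 112 + 45 = minute 157.
Job 2 cannot begin until job 3 (finishes minute 80). It runs from minute 80 to 80 + 34 = minute 114.
The earliest everything can be done is minute 157, which is after the deadline of 128, so it is not possible.

No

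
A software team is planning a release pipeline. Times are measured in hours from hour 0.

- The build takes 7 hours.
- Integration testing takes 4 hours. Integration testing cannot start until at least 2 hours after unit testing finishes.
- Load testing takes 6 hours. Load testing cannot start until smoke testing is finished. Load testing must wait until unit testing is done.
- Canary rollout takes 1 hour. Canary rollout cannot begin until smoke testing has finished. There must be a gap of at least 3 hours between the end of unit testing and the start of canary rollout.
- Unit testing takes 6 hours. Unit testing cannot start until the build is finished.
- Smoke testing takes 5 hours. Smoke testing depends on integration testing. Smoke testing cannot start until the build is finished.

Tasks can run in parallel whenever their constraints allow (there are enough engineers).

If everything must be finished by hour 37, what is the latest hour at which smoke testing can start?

26

To finish by hour 37, canary rollout (duration 1) must start no later than hour 36.
To finish by hour 37, load testing (duration 6) must start no later than hour 31.
For smoke testing: canary rollout (must start by hour 36); load testing (must start by hour 31). The most restrictive is hour 31; with a 5-hour duration, smoke testing must start by hour 26.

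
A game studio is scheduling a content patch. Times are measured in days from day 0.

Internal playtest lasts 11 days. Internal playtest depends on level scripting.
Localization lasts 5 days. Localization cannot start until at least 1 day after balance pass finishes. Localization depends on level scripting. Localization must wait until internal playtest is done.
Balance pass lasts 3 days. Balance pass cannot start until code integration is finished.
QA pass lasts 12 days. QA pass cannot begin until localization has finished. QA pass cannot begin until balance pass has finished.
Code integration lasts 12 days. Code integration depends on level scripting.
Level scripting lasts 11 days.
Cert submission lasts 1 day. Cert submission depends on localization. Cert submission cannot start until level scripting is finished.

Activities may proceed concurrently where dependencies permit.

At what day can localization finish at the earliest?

Nothing blocks level scripting, so it runs from day 0 to day 11.
Internal playtest cannot begin until level scripting (finishes day 11). It runs from day 11 to 11 + 11 = day 22.
Code integration cannot begin until level scripting (finishes day 11). It runs from day 11 to 11 + 12 = day 23.
After code integration (finishes day 23), balance pass can start at day 23 and finishes at day 26.
For localization: balance pass (finishes day 26, plus 1-day gap → day 27); level scripting (finishes day 11); internal playtest (finishes day 22). Taking the maximum gives a start of day 27, and it finishes at 27 + 5 = day 32.

32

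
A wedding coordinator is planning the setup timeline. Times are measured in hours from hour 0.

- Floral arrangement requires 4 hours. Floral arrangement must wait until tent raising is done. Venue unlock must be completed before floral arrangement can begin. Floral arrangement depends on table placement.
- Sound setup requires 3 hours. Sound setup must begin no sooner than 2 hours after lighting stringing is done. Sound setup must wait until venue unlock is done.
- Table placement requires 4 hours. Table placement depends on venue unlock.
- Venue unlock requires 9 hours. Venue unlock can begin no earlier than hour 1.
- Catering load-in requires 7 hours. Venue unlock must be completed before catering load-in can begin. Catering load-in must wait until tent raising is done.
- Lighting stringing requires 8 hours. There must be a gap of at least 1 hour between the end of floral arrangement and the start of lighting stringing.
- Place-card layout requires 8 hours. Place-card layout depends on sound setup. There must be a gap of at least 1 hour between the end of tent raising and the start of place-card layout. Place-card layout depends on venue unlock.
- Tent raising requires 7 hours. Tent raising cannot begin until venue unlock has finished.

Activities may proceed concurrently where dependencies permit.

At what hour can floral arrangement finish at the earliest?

21

After its own release at hour 1, venue unlock can start at hour 1 and finishes at hour 10.
Table placement cannot begin until venue unlock (finishes hour 10). It runs from hour 10 to 10 + 4 = hour 14.
Tent raising cannot begin until venue unlock (finishes hour 10). It runs from hour 10 to 10 + 7 = hour 17.
Floral arrangement cannot start until tent raising (finishes hour 17); venue unlock (finishes hour 10); table placement (finishes hour 14). The controlling bound is hour 17, so floral arrangement finishes at 17 + 4 = hour 21.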